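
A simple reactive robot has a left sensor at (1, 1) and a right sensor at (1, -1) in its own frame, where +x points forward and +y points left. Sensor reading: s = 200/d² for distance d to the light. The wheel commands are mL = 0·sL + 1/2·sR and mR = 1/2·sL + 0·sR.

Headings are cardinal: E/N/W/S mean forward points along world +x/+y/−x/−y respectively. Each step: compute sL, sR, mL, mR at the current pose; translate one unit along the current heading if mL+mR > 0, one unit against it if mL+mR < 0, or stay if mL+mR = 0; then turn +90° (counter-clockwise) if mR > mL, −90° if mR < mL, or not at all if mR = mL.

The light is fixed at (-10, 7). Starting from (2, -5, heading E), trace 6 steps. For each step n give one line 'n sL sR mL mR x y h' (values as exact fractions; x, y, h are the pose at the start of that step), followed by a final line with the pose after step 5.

n=0: pose=(2,-5,E); sL=20/29, sR=100/169; mL=50/169, mR=10/29; mL+mR=3140/4901 → advance +1; mR−mL=240/4901 → turn +1·90°
n=1: pose=(3,-5,N); sL=40/53, sR=200/317; mL=100/317, mR=20/53; mL+mR=11640/16801 → advance +1; mR−mL=1040/16801 → turn +1·90°
n=2: pose=(3,-4,W); sL=25/36, sR=50/61; mL=25/61, mR=25/72; mL+mR=3325/4392 → advance +1; mR−mL=-275/4392 → turn -1·90°
n=3: pose=(2,-4,N); sL=200/221, sR=200/269; mL=100/269, mR=100/221; mL+mR=49000/59449 → advance +1; mR−mL=4800/59449 → turn +1·90°
n=4: pose=(2,-3,W); sL=100/121, sR=100/101; mL=50/101, mR=50/121; mL+mR=11100/12221 → advance +1; mR−mL=-1000/12221 → turn -1·90°
n=5: pose=(1,-3,N); sL=200/181, sR=8/9; mL=4/9, mR=100/181; mL+mR=1624/1629 → advance +1; mR−mL=176/1629 → turn +1·90°

0 20/29 100/169 50/169 10/29 2 -5 E
1 40/53 200/317 100/317 20/53 3 -5 N
2 25/36 50/61 25/61 25/72 3 -4 W
3 200/221 200/269 100/269 100/221 2 -4 N
4 100/121 100/101 50/101 50/121 2 -3 W
5 200/181 8/9 4/9 100/181 1 -3 N
final 1 -2 W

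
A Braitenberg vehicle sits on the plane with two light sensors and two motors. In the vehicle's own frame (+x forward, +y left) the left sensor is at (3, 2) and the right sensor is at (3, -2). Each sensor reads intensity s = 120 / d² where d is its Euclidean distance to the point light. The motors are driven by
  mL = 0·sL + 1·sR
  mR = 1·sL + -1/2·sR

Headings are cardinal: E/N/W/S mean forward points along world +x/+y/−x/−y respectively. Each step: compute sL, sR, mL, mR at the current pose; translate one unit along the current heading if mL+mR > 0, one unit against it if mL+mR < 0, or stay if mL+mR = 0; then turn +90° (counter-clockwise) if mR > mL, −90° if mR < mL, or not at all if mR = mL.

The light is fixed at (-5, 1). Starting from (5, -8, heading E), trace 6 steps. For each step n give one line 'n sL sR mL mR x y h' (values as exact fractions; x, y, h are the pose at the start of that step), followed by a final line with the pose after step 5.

n=0: pose=(5,-8,E); sL=60/109, sR=12/29; mL=12/29, mR=1086/3161; mL+mR=2394/3161 → advance +1; mR−mL=-222/3161 → turn -1·90°
n=1: pose=(6,-8,S); sL=120/313, sR=8/15; mL=8/15, mR=548/4695; mL+mR=3052/4695 → advance +1; mR−mL=-652/1565 → turn -1·90°
n=2: pose=(6,-9,W); sL=15/26, sR=15/16; mL=15/16, mR=45/416; mL+mR=435/416 → advance +1; mR−mL=-345/416 → turn -1·90°
n=3: pose=(5,-9,N); sL=120/113, sR=120/193; mL=120/193, mR=16380/21809; mL+mR=29940/21809 → advance +1; mR−mL=2820/21809 → turn +1·90°
n=4: pose=(5,-8,W); sL=12/17, sR=60/49; mL=60/49, mR=78/833; mL+mR=1098/833 → advance +1; mR−mL=-942/833 → turn -1·90°
n=5: pose=(4,-8,N); sL=24/17, sR=120/157; mL=120/157, mR=2748/2669; mL+mR=4788/2669 → advance +1; mR−mL=708/2669 → turn +1·90°

0 60/109 12/29 12/29 1086/3161 5 -8 E
1 120/313 8/15 8/15 548/4695 6 -8 S
2 15/26 15/16 15/16 45/416 6 -9 W
3 120/113 120/193 120/193 16380/21809 5 -9 N
4 12/17 60/49 60/49 78/833 5 -8 W
5 24/17 120/157 120/157 2748/2669 4 -8 N
final 4 -7 W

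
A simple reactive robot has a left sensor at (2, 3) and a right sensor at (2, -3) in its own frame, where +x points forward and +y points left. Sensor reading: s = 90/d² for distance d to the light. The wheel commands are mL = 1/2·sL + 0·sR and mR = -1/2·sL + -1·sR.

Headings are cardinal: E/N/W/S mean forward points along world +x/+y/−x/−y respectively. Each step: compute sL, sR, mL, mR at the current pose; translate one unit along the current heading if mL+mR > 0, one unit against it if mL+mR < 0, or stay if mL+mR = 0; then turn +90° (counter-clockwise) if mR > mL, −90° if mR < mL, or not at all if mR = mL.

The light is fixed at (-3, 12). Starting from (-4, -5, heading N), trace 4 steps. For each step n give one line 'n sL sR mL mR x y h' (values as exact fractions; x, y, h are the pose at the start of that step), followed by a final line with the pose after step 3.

n=0: pose=(-4,-5,N); sL=90/241, sR=90/229; mL=45/241, mR=-31995/55189; mL+mR=-90/229 → advance -1; mR−mL=-42300/55189 → turn -1·90°
n=1: pose=(-4,-6,E); sL=45/113, sR=45/221; mL=45/226, mR=-20115/49946; mL+mR=-45/221 → advance -1; mR−mL=-15030/24973 → turn -1·90°
n=2: pose=(-5,-6,S); sL=90/401, sR=18/85; mL=45/401, mR=-11043/34085; mL+mR=-18/85 → advance -1; mR−mL=-14868/34085 → turn -1·90°
n=3: pose=(-5,-5,W); sL=45/208, sR=45/106; mL=45/416, mR=-11745/22048; mL+mR=-45/106 → advance -1; mR−mL=-7065/11024 → turn -1·90°

0 90/241 90/229 45/241 -31995/55189 -4 -5 N
1 45/113 45/221 45/226 -20115/49946 -4 -6 E
2 90/401 18/85 45/401 -11043/34085 -5 -6 S
3 45/208 45/106 45/416 -11745/22048 -5 -5 W
final -4 -5 N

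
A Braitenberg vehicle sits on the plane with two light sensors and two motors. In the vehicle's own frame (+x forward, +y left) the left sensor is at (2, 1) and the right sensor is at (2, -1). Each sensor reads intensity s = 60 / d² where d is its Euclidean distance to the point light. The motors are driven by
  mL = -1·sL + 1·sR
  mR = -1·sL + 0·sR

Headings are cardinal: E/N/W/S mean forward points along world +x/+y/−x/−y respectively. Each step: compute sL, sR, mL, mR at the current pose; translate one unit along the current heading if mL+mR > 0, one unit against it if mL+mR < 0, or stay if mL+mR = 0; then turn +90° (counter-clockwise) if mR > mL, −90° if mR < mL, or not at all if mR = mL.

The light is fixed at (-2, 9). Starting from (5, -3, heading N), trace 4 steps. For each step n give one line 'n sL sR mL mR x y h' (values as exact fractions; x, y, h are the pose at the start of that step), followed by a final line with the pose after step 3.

n=0: pose=(5,-3,N); sL=15/34, sR=15/41; mL=-105/1394, mR=-15/34; mL+mR=-360/697 → advance -1; mR−mL=-15/41 → turn -1·90°
n=1: pose=(5,-4,E); sL=4/15, sR=60/277; mL=-208/4155, mR=-4/15; mL+mR=-1316/4155 → advance -1; mR−mL=-60/277 → turn -1·90°
n=2: pose=(4,-4,S); sL=30/137, sR=6/25; mL=72/3425, mR=-30/137; mL+mR=-678/3425 → advance -1; mR−mL=-6/25 → turn -1·90°
n=3: pose=(4,-3,W); sL=12/37, sR=60/137; mL=576/5069, mR=-12/37; mL+mR=-1068/5069 → advance -1; mR−mL=-60/137 → turn -1·90°

0 15/34 15/41 -105/1394 -15/34 5 -3 N
1 4/15 60/277 -208/4155 -4/15 5 -4 E
2 30/137 6/25 72/3425 -30/137 4 -4 S
3 12/37 60/137 576/5069 -12/37 4 -3 W
final 5 -3 N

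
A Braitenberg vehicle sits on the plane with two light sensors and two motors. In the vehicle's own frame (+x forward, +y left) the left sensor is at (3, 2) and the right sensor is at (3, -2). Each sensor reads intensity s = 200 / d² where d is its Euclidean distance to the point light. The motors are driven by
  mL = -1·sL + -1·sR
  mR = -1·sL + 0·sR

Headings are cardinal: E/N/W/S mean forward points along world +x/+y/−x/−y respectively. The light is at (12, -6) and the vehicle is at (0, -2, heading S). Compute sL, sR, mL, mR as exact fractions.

left sensor world pos  = (2, -5); dL² = 101
right sensor world pos = (-2, -5); dR² = 197
sL = 200/101 = 200/101
sR = 200/197 = 200/197
mL = -1·sL + -1·sR = -59600/19897
mR = -1·sL + 0·sR = -200/101

200/101 200/197 -59600/19897 -200/101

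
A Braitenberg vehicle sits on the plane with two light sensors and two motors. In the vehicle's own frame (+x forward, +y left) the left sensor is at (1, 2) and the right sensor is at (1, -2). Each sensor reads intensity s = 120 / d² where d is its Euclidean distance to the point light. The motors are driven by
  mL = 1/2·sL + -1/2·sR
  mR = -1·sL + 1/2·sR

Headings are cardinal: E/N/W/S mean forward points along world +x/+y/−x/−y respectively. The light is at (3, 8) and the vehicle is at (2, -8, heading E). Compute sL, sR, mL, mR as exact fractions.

left sensor world pos  = (3, -6); dL² = 196
right sensor world pos = (3, -10); dR² = 324
sL = 120/196 = 30/49
sR = 120/324 = 10/27
mL = 1/2·sL + -1/2·sR = 160/1323
mR = -1·sL + 1/2·sR = -565/1323

30/49 10/27 160/1323 -565/1323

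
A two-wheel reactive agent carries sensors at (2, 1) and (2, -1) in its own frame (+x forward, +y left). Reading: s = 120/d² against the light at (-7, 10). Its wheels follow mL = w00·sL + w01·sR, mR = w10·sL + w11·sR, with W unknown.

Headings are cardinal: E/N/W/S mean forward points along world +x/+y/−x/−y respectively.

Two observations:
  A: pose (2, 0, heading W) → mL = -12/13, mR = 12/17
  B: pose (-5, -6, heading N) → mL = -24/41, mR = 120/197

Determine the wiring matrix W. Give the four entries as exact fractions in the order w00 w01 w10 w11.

obs A: pose=(2,0,W) → sL=12/17, sR=12/13, mL=-12/13, mR=12/17
obs B: pose=(-5,-6,N) → sL=120/197, sR=24/41, mL=-24/41, mR=120/197
sensor matrix S = [[12/17, 12/13], [120/197, 24/41]]; det S = -266112/1785017
solve [mL_A; mL_B] = S·[w00; w01] and [mR_A; mR_B] = S·[w10; w11]:
  w00 = 0, w01 = -1, w10 = 1, w11 = 0

0 -1 1 0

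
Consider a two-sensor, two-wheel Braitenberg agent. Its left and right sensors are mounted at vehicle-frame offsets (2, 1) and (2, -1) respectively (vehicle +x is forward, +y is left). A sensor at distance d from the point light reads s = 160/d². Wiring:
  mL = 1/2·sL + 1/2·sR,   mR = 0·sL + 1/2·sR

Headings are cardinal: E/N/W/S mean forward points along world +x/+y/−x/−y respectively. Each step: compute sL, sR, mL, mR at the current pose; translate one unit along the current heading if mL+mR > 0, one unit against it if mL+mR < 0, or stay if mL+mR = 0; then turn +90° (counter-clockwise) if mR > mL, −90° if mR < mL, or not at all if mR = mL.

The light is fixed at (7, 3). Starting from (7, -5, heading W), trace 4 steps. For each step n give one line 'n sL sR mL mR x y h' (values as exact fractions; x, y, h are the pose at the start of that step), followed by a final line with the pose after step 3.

n=0: pose=(7,-5,W); sL=32/17, sR=160/53; mL=2208/901, mR=80/53; mL+mR=3568/901 → advance +1; mR−mL=-16/17 → turn -1·90°
n=1: pose=(6,-5,N); sL=4, sR=40/9; mL=38/9, mR=20/9; mL+mR=58/9 → advance +1; mR−mL=-2 → turn -1·90°
n=2: pose=(6,-4,E); sL=160/37, sR=32/13; mL=1632/481, mR=16/13; mL+mR=2224/481 → advance +1; mR−mL=-80/37 → turn -1·90°
n=3: pose=(7,-4,S); sL=80/41, sR=80/41; mL=80/41, mR=40/41; mL+mR=120/41 → advance +1; mR−mL=-40/41 → turn -1·90°

0 32/17 160/53 2208/901 80/53 7 -5 W
1 4 40/9 38/9 20/9 6 -5 N
2 160/37 32/13 1632/481 16/13 6 -4 E
3 80/41 80/41 80/41 40/41 7 -4 S
final 7 -5 W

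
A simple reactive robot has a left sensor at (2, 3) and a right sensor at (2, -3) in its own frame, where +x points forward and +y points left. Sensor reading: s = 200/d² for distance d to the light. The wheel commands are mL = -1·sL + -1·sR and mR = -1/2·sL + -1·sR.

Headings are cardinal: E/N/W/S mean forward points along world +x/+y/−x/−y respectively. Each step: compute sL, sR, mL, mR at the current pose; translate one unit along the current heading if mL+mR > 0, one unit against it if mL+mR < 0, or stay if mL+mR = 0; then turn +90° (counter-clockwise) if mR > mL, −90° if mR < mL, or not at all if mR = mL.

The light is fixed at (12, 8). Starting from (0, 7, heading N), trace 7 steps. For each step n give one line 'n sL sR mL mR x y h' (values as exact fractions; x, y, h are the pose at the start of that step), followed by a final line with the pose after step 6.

0 100/113 100/41 -15400/4633 -13350/4633 0 7 N
1 200/221 200/197 -83600/43537 -63900/43537 0 6 W
2 5/2 50/53 -365/106 -465/212 1 6 S
3 40/17 200/97 -7280/1649 -5340/1649 1 7 E
4 100/113 100/41 -15400/4633 -13350/4633 0 7 N
5 200/221 200/197 -83600/43537 -63900/43537 0 6 W
6 5/2 50/53 -365/106 -465/212 1 6 S
final 1 7 E

n=0: pose=(0,7,N); sL=100/113, sR=100/41; mL=-15400/4633, mR=-13350/4633; mL+mR=-28750/4633 → advance -1; mR−mL=50/113 → turn +1·90°
n=1: pose=(0,6,W); sL=200/221, sR=200/197; mL=-83600/43537, mR=-63900/43537; mL+mR=-147500/43537 → advance -1; mR−mL=100/221 → turn +1·90°
n=2: pose=(1,6,S); sL=5/2, sR=50/53; mL=-365/106, mR=-465/212; mL+mR=-1195/212 → advance -1; mR−mL=5/4 → turn +1·90°
n=3: pose=(1,7,E); sL=40/17, sR=200/97; mL=-7280/1649, mR=-5340/1649; mL+mR=-12620/1649 → advance -1; mR−mL=20/17 → turn +1·90°
n=4: pose=(0,7,N); sL=100/113, sR=100/41; mL=-15400/4633, mR=-13350/4633; mL+mR=-28750/4633 → advance -1; mR−mL=50/113 → turn +1·90°
n=5: pose=(0,6,W); sL=200/221, sR=200/197; mL=-83600/43537, mR=-63900/43537; mL+mR=-147500/43537 → advance -1; mR−mL=100/221 → turn +1·90°
n=6: pose=(1,6,S); sL=5/2, sR=50/53; mL=-365/106, mR=-465/212; mL+mR=-1195/212 → advance -1; mR−mL=5/4 → turn +1·90°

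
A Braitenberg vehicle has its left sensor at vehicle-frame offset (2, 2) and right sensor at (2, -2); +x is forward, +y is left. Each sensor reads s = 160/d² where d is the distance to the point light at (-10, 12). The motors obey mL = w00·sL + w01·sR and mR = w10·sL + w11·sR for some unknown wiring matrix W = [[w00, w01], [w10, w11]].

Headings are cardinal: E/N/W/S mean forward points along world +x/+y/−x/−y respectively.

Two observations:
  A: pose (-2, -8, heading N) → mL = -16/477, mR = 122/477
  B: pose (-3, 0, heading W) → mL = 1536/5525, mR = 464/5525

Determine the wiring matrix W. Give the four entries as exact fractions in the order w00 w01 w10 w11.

obs A: pose=(-2,-8,N) → sL=4/9, sR=20/53, mL=-16/477, mR=122/477
obs B: pose=(-3,0,W) → sL=160/221, sR=32/25, mL=1536/5525, mR=464/5525
sensor matrix S = [[4/9, 20/53], [160/221, 32/25]]; det S = 779264/2635425
solve [mL_A; mL_B] = S·[w00; w01] and [mR_A; mR_B] = S·[w10; w11]:
  w00 = -1/2, w01 = 1/2, w10 = 1, w11 = -1/2

-1/2 1/2 1 -1/2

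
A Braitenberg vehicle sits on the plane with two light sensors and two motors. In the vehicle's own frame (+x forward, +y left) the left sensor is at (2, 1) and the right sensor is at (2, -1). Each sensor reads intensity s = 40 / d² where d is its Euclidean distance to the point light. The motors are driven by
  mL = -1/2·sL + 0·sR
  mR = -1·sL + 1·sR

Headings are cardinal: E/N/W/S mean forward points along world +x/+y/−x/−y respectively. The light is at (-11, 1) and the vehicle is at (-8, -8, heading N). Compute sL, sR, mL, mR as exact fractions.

40/53 8/13 -20/53 -96/689

left sensor world pos  = (-9, -6); dL² = 53
right sensor world pos = (-7, -6); dR² = 65
sL = 40/53 = 40/53
sR = 40/65 = 8/13
mL = -1/2·sL + 0·sR = -20/53
mR = -1·sL + 1·sR = -96/689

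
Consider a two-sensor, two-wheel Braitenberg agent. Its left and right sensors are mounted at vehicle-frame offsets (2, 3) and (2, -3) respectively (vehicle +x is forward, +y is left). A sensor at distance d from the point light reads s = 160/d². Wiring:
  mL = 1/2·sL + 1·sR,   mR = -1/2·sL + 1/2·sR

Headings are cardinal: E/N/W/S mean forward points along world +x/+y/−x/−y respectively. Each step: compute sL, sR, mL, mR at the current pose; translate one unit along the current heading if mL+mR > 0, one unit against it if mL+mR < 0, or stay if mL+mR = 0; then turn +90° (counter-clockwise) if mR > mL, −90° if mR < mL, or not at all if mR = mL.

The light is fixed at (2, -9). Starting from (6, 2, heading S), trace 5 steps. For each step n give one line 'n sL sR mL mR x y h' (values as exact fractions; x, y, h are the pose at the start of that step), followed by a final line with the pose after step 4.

0 16/13 80/41 1368/533 192/533 6 2 S
1 160/53 160/173 22320/9169 -9600/9169 6 1 W
2 10/9 8/9 13/9 -1/9 5 1 N
3 160/221 160/89 42480/19669 10560/19669 5 2 E
4 16/13 80/41 1368/533 192/533 6 2 S
final 6 1 W

n=0: pose=(6,2,S); sL=16/13, sR=80/41; mL=1368/533, mR=192/533; mL+mR=120/41 → advance +1; mR−mL=-1176/533 → turn -1·90°
n=1: pose=(6,1,W); sL=160/53, sR=160/173; mL=22320/9169, mR=-9600/9169; mL+mR=240/173 → advance +1; mR−mL=-31920/9169 → turn -1·90°
n=2: pose=(5,1,N); sL=10/9, sR=8/9; mL=13/9, mR=-1/9; mL+mR=4/3 → advance +1; mR−mL=-14/9 → turn -1·90°
n=3: pose=(5,2,E); sL=160/221, sR=160/89; mL=42480/19669, mR=10560/19669; mL+mR=240/89 → advance +1; mR−mL=-31920/19669 → turn -1·90°
n=4: pose=(6,2,S); sL=16/13, sR=80/41; mL=1368/533, mR=192/533; mL+mR=120/41 → advance +1; mR−mL=-1176/533 → turn -1·90°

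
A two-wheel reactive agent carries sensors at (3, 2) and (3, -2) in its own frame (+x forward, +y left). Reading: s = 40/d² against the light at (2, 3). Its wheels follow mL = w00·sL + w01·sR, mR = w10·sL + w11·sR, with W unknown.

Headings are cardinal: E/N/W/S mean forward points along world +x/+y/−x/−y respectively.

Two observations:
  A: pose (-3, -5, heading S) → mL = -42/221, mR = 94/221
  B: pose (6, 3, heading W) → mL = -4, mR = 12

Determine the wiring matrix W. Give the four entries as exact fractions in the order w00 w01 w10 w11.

obs A: pose=(-3,-5,S) → sL=4/13, sR=4/17, mL=-42/221, mR=94/221
obs B: pose=(6,3,W) → sL=8, sR=8, mL=-4, mR=12
sensor matrix S = [[4/13, 4/17], [8, 8]]; det S = 128/221
solve [mL_A; mL_B] = S·[w00; w01] and [mR_A; mR_B] = S·[w10; w11]:
  w00 = -1, w01 = 1/2, w10 = 1, w11 = 1/2

-1 1/2 1 1/2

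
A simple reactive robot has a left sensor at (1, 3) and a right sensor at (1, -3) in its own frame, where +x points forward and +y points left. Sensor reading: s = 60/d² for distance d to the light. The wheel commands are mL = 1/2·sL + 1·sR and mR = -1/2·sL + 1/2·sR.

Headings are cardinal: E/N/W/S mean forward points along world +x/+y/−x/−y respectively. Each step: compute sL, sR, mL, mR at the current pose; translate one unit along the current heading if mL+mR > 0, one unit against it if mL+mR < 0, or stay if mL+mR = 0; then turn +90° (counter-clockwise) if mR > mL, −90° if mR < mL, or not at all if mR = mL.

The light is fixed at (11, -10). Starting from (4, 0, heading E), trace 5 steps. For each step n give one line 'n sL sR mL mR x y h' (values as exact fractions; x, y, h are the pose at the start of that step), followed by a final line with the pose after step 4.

n=0: pose=(4,0,E); sL=12/41, sR=12/17; mL=594/697, mR=144/697; mL+mR=18/17 → advance +1; mR−mL=-450/697 → turn -1·90°
n=1: pose=(5,0,S); sL=2/3, sR=10/27; mL=19/27, mR=-4/27; mL+mR=5/9 → advance +1; mR−mL=-23/27 → turn -1·90°
n=2: pose=(5,-1,W); sL=12/17, sR=60/193; mL=2178/3281, mR=-648/3281; mL+mR=90/193 → advance +1; mR−mL=-2826/3281 → turn -1·90°
n=3: pose=(4,-1,N); sL=3/10, sR=15/29; mL=387/580, mR=63/580; mL+mR=45/58 → advance +1; mR−mL=-81/145 → turn -1·90°
n=4: pose=(4,0,E); sL=12/41, sR=12/17; mL=594/697, mR=144/697; mL+mR=18/17 → advance +1; mR−mL=-450/697 → turn -1·90°

0 12/41 12/17 594/697 144/697 4 0 E
1 2/3 10/27 19/27 -4/27 5 0 S
2 12/17 60/193 2178/3281 -648/3281 5 -1 W
3 3/10 15/29 387/580 63/580 4 -1 N
4 12/41 12/17 594/697 144/697 4 0 E
final 5 0 S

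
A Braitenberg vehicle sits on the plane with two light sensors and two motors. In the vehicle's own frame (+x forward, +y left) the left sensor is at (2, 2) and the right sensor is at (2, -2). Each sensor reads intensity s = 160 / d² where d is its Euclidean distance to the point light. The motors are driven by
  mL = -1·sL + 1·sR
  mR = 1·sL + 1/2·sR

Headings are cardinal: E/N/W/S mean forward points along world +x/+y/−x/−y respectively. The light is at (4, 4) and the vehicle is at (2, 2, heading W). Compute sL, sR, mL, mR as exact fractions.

left sensor world pos  = (0, 0); dL² = 32
right sensor world pos = (0, 4); dR² = 16
sL = 160/32 = 5
sR = 160/16 = 10
mL = -1·sL + 1·sR = 5
mR = 1·sL + 1/2·sR = 10

5 10 5 10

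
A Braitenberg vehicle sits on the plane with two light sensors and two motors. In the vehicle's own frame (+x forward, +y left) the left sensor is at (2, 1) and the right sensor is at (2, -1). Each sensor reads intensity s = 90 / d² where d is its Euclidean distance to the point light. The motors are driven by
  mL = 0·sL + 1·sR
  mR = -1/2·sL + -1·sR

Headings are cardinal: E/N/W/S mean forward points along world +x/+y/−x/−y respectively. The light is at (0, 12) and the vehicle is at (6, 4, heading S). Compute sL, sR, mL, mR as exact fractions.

90/149 18/25 18/25 -3807/3725

left sensor world pos  = (7, 2); dL² = 149
right sensor world pos = (5, 2); dR² = 125
sL = 90/149 = 90/149
sR = 90/125 = 18/25
mL = 0·sL + 1·sR = 18/25
mR = -1/2·sL + -1·sR = -3807/3725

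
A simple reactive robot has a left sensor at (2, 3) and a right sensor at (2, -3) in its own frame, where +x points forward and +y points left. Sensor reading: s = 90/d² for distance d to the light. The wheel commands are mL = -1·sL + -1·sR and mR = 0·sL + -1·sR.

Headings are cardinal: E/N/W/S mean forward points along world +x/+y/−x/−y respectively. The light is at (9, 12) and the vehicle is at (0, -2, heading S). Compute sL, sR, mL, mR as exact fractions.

45/146 9/40 -1557/2920 -9/40

left sensor world pos  = (3, -4); dL² = 292
right sensor world pos = (-3, -4); dR² = 400
sL = 90/292 = 45/146
sR = 90/400 = 9/40
mL = -1·sL + -1·sR = -1557/2920
mR = 0·sL + -1·sR = -9/40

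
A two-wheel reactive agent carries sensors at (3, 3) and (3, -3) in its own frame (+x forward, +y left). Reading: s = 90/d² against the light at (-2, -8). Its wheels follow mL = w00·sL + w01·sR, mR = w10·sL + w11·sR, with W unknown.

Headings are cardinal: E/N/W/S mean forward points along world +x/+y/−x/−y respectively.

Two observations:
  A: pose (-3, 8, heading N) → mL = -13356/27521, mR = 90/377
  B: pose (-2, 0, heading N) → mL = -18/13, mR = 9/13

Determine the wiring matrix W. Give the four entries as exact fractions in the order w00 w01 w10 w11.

obs A: pose=(-3,8,N) → sL=90/377, sR=18/73, mL=-13356/27521, mR=90/377
obs B: pose=(-2,0,N) → sL=9/13, sR=9/13, mL=-18/13, mR=9/13
sensor matrix S = [[90/377, 18/73], [9/13, 9/13]]; det S = -1944/357773
solve [mL_A; mL_B] = S·[w00; w01] and [mR_A; mR_B] = S·[w10; w11]:
  w00 = -1, w01 = -1, w10 = 1, w11 = 0

-1 -1 1 0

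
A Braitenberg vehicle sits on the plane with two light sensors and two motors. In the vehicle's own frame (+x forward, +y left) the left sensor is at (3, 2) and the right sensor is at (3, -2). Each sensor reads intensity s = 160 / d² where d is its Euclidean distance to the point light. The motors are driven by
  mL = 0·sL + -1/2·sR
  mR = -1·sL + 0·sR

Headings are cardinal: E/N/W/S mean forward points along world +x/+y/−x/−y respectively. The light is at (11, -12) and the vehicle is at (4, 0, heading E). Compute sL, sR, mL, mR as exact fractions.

left sensor world pos  = (7, 2); dL² = 212
right sensor world pos = (7, -2); dR² = 116
sL = 160/212 = 40/53
sR = 160/116 = 40/29
mL = 0·sL + -1/2·sR = -20/29
mR = -1·sL + 0·sR = -40/53

40/53 40/29 -20/29 -40/53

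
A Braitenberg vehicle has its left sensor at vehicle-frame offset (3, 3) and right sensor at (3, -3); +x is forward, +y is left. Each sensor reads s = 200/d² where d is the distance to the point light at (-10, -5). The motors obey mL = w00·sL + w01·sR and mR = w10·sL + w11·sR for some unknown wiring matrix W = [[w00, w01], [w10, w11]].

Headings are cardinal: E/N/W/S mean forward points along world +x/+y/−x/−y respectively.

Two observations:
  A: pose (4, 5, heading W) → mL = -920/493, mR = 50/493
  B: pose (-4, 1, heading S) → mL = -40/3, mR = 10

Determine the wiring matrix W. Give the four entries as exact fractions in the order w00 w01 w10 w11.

-1 -1 -1/2 1

obs A: pose=(4,5,W) → sL=20/17, sR=20/29, mL=-920/493, mR=50/493
obs B: pose=(-4,1,S) → sL=20/9, sR=100/9, mL=-40/3, mR=10
sensor matrix S = [[20/17, 20/29], [20/9, 100/9]]; det S = 51200/4437
solve [mL_A; mL_B] = S·[w00; w01] and [mR_A; mR_B] = S·[w10; w11]:
  w00 = -1, w01 = -1, w10 = -1/2, w11 = 1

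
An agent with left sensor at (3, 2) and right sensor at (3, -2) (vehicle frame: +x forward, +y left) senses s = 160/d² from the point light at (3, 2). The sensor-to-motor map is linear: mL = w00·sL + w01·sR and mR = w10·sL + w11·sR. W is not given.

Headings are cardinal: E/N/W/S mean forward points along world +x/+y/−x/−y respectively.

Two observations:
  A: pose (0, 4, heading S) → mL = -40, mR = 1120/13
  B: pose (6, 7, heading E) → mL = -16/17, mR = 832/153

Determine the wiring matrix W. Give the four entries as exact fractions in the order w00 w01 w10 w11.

obs A: pose=(0,4,S) → sL=80, sR=80/13, mL=-40, mR=1120/13
obs B: pose=(6,7,E) → sL=32/17, sR=32/9, mL=-16/17, mR=832/153
sensor matrix S = [[80, 80/13], [32/17, 32/9]]; det S = 542720/1989
solve [mL_A; mL_B] = S·[w00; w01] and [mR_A; mR_B] = S·[w10; w11]:
  w00 = -1/2, w01 = 0, w10 = 1, w11 = 1

-1/2 0 1 1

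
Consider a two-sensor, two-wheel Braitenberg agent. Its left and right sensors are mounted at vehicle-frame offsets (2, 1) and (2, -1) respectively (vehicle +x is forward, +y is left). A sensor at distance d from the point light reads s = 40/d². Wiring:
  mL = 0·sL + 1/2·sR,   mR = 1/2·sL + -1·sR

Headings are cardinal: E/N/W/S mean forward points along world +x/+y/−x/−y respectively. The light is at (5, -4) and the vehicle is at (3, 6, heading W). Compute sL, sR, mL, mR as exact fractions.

40/97 40/137 20/137 -1140/13289

left sensor world pos  = (1, 5); dL² = 97
right sensor world pos = (1, 7); dR² = 137
sL = 40/97 = 40/97
sR = 40/137 = 40/137
mL = 0·sL + 1/2·sR = 20/137
mR = 1/2·sL + -1·sR = -1140/13289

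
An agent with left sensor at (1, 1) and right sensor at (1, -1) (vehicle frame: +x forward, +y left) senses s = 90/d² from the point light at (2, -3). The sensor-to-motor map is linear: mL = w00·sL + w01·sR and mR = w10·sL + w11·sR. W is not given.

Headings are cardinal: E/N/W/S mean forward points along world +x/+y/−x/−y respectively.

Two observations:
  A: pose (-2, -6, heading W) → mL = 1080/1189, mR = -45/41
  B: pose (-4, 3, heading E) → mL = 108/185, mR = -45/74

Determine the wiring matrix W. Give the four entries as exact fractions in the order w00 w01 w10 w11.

-1 1 -1/2 0

obs A: pose=(-2,-6,W) → sL=90/41, sR=90/29, mL=1080/1189, mR=-45/41
obs B: pose=(-4,3,E) → sL=45/37, sR=9/5, mL=108/185, mR=-45/74
sensor matrix S = [[90/41, 90/29], [45/37, 9/5]]; det S = 7776/43993
solve [mL_A; mL_B] = S·[w00; w01] and [mR_A; mR_B] = S·[w10; w11]:
  w00 = -1, w01 = 1, w10 = -1/2, w11 = 0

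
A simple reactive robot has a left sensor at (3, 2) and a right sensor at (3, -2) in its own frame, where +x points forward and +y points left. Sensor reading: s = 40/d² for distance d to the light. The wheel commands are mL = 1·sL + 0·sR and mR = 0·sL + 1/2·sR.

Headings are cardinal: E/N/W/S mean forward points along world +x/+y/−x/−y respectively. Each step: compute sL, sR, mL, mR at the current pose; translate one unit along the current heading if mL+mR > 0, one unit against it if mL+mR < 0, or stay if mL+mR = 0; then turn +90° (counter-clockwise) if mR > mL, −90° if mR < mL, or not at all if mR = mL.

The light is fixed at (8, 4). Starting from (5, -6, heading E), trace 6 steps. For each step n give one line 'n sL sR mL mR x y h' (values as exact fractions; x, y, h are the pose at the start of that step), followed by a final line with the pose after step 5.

n=0: pose=(5,-6,E); sL=5/8, sR=5/18; mL=5/8, mR=5/36; mL+mR=55/72 → advance +1; mR−mL=-35/72 → turn -1·90°
n=1: pose=(6,-6,S); sL=40/169, sR=8/37; mL=40/169, mR=4/37; mL+mR=2156/6253 → advance +1; mR−mL=-804/6253 → turn -1·90°
n=2: pose=(6,-7,W); sL=20/97, sR=20/53; mL=20/97, mR=10/53; mL+mR=2030/5141 → advance +1; mR−mL=-90/5141 → turn -1·90°
n=3: pose=(5,-7,N); sL=40/89, sR=8/13; mL=40/89, mR=4/13; mL+mR=876/1157 → advance +1; mR−mL=-164/1157 → turn -1·90°
n=4: pose=(5,-6,E); sL=5/8, sR=5/18; mL=5/8, mR=5/36; mL+mR=55/72 → advance +1; mR−mL=-35/72 → turn -1·90°
n=5: pose=(6,-6,S); sL=40/169, sR=8/37; mL=40/169, mR=4/37; mL+mR=2156/6253 → advance +1; mR−mL=-804/6253 → turn -1·90°

0 5/8 5/18 5/8 5/36 5 -6 E
1 40/169 8/37 40/169 4/37 6 -6 S
2 20/97 20/53 20/97 10/53 6 -7 W
3 40/89 8/13 40/89 4/13 5 -7 N
4 5/8 5/18 5/8 5/36 5 -6 E
5 40/169 8/37 40/169 4/37 6 -6 S
final 6 -7 W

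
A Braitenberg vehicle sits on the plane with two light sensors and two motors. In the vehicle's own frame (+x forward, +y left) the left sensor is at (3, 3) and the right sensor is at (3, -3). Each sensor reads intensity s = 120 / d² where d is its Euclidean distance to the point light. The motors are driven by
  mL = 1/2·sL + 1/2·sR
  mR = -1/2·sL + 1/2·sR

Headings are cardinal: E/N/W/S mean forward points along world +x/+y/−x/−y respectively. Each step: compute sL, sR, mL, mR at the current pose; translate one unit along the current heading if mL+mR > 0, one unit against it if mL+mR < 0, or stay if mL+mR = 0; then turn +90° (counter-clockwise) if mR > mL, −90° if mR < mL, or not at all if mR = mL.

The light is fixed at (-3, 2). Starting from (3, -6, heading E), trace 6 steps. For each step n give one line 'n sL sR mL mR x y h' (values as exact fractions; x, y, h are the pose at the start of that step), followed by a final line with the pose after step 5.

0 60/53 60/101 4620/5353 -1440/5353 3 -6 E
1 120/221 120/137 21480/30277 5040/30277 4 -6 S
2 3/4 30/13 159/104 81/104 4 -7 W
3 8/3 40/39 24/13 -32/39 3 -7 N
4 60/53 60/101 4620/5353 -1440/5353 3 -6 E
5 120/221 120/137 21480/30277 5040/30277 4 -6 S
final 4 -7 W

n=0: pose=(3,-6,E); sL=60/53, sR=60/101; mL=4620/5353, mR=-1440/5353; mL+mR=60/101 → advance +1; mR−mL=-60/53 → turn -1·90°
n=1: pose=(4,-6,S); sL=120/221, sR=120/137; mL=21480/30277, mR=5040/30277; mL+mR=120/137 → advance +1; mR−mL=-120/221 → turn -1·90°
n=2: pose=(4,-7,W); sL=3/4, sR=30/13; mL=159/104, mR=81/104; mL+mR=30/13 → advance +1; mR−mL=-3/4 → turn -1·90°
n=3: pose=(3,-7,N); sL=8/3, sR=40/39; mL=24/13, mR=-32/39; mL+mR=40/39 → advance +1; mR−mL=-8/3 → turn -1·90°
n=4: pose=(3,-6,E); sL=60/53, sR=60/101; mL=4620/5353, mR=-1440/5353; mL+mR=60/101 → advance +1; mR−mL=-60/53 → turn -1·90°
n=5: pose=(4,-6,S); sL=120/221, sR=120/137; mL=21480/30277, mR=5040/30277; mL+mR=120/137 → advance +1; mR−mL=-120/221 → turn -1·90°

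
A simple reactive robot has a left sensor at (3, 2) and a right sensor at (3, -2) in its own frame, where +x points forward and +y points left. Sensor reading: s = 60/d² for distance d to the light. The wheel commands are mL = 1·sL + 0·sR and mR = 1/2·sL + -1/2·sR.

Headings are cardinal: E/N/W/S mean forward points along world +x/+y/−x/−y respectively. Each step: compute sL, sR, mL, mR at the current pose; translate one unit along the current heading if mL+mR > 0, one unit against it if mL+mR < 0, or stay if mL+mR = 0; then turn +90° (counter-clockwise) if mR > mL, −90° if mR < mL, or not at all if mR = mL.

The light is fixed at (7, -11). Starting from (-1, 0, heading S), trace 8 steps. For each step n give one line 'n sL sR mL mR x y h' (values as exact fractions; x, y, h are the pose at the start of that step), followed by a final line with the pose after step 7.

n=0: pose=(-1,0,S); sL=3/5, sR=15/41; mL=3/5, mR=24/205; mL+mR=147/205 → advance +1; mR−mL=-99/205 → turn -1·90°
n=1: pose=(-1,-1,W); sL=12/37, sR=12/53; mL=12/37, mR=96/1961; mL+mR=732/1961 → advance +1; mR−mL=-540/1961 → turn -1·90°
n=2: pose=(-2,-1,N); sL=6/29, sR=30/109; mL=6/29, mR=-108/3161; mL+mR=546/3161 → advance +1; mR−mL=-762/3161 → turn -1·90°
n=3: pose=(-2,0,E); sL=12/41, sR=20/39; mL=12/41, mR=-176/1599; mL+mR=292/1599 → advance +1; mR−mL=-644/1599 → turn -1·90°
n=4: pose=(-1,0,S); sL=3/5, sR=15/41; mL=3/5, mR=24/205; mL+mR=147/205 → advance +1; mR−mL=-99/205 → turn -1·90°
n=5: pose=(-1,-1,W); sL=12/37, sR=12/53; mL=12/37, mR=96/1961; mL+mR=732/1961 → advance +1; mR−mL=-540/1961 → turn -1·90°
n=6: pose=(-2,-1,N); sL=6/29, sR=30/109; mL=6/29, mR=-108/3161; mL+mR=546/3161 → advance +1; mR−mL=-762/3161 → turn -1·90°
n=7: pose=(-2,0,E); sL=12/41, sR=20/39; mL=12/41, mR=-176/1599; mL+mR=292/1599 → advance +1; mR−mL=-644/1599 → turn -1·90°

0 3/5 15/41 3/5 24/205 -1 0 S
1 12/37 12/53 12/37 96/1961 -1 -1 W
2 6/29 30/109 6/29 -108/3161 -2 -1 N
3 12/41 20/39 12/41 -176/1599 -2 0 E
4 3/5 15/41 3/5 24/205 -1 0 S
5 12/37 12/53 12/37 96/1961 -1 -1 W
6 6/29 30/109 6/29 -108/3161 -2 -1 N
7 12/41 20/39 12/41 -176/1599 -2 0 E
final -1 0 S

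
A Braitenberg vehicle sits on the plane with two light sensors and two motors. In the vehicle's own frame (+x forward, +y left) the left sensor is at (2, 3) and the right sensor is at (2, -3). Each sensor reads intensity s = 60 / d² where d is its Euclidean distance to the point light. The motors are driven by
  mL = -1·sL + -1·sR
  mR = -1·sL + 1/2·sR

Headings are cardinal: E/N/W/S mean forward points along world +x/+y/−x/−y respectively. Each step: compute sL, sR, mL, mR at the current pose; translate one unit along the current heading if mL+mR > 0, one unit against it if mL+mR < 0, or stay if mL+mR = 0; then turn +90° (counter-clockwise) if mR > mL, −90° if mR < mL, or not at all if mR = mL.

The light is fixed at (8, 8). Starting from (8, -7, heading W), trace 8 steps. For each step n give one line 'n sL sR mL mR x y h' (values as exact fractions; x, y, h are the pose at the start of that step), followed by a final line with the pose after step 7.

0 15/82 15/37 -1785/3034 30/1517 8 -7 W
1 12/61 60/293 -7176/17873 -1686/17873 9 -7 S
2 6/13 30/149 -1284/1937 -699/1937 9 -6 E
3 20/51 20/51 -40/51 -10/51 8 -6 N
4 15/82 15/37 -1785/3034 30/1517 8 -7 W
5 12/61 60/293 -7176/17873 -1686/17873 9 -7 S
6 6/13 30/149 -1284/1937 -699/1937 9 -6 E
7 20/51 20/51 -40/51 -10/51 8 -6 N
final 8 -7 W

n=0: pose=(8,-7,W); sL=15/82, sR=15/37; mL=-1785/3034, mR=30/1517; mL+mR=-1725/3034 → advance -1; mR−mL=45/74 → turn +1·90°
n=1: pose=(9,-7,S); sL=12/61, sR=60/293; mL=-7176/17873, mR=-1686/17873; mL+mR=-8862/17873 → advance -1; mR−mL=90/293 → turn +1·90°
n=2: pose=(9,-6,E); sL=6/13, sR=30/149; mL=-1284/1937, mR=-699/1937; mL+mR=-1983/1937 → advance -1; mR−mL=45/149 → turn +1·90°
n=3: pose=(8,-6,N); sL=20/51, sR=20/51; mL=-40/51, mR=-10/51; mL+mR=-50/51 → advance -1; mR−mL=10/17 → turn +1·90°
n=4: pose=(8,-7,W); sL=15/82, sR=15/37; mL=-1785/3034, mR=30/1517; mL+mR=-1725/3034 → advance -1; mR−mL=45/74 → turn +1·90°
n=5: pose=(9,-7,S); sL=12/61, sR=60/293; mL=-7176/17873, mR=-1686/17873; mL+mR=-8862/17873 → advance -1; mR−mL=90/293 → turn +1·90°
n=6: pose=(9,-6,E); sL=6/13, sR=30/149; mL=-1284/1937, mR=-699/1937; mL+mR=-1983/1937 → advance -1; mR−mL=45/149 → turn +1·90°
n=7: pose=(8,-6,N); sL=20/51, sR=20/51; mL=-40/51, mR=-10/51; mL+mR=-50/51 → advance -1; mR−mL=10/17 → turn +1·90°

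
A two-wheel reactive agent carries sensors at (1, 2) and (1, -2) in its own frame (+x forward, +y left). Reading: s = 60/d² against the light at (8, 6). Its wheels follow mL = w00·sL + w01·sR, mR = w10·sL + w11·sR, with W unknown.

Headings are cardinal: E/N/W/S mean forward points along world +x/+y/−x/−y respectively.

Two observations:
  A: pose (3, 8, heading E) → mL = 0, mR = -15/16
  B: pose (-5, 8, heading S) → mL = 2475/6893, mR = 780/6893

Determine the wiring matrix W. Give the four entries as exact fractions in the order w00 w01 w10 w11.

obs A: pose=(3,8,E) → sL=15/8, sR=15/4, mL=0, mR=-15/16
obs B: pose=(-5,8,S) → sL=30/61, sR=30/113, mL=2475/6893, mR=780/6893
sensor matrix S = [[15/8, 15/4], [30/61, 30/113]]; det S = -37125/27572
solve [mL_A; mL_B] = S·[w00; w01] and [mR_A; mR_B] = S·[w10; w11]:
  w00 = 1, w01 = -1/2, w10 = 1/2, w11 = -1/2

1 -1/2 1/2 -1/2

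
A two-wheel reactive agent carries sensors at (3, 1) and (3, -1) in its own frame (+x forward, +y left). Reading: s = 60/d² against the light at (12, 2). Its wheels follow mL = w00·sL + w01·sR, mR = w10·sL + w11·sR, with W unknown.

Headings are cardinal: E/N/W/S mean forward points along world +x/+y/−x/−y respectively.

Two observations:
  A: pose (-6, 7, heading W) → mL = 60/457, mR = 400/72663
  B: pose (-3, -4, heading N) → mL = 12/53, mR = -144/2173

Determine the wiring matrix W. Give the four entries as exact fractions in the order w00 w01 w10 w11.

obs A: pose=(-6,7,W) → sL=60/457, sR=20/159, mL=60/457, mR=400/72663
obs B: pose=(-3,-4,N) → sL=12/53, sR=12/41, mL=12/53, mR=-144/2173
sensor matrix S = [[60/457, 20/159], [12/53, 12/41]]; det S = 523520/52632233
solve [mL_A; mL_B] = S·[w00; w01] and [mR_A; mR_B] = S·[w10; w11]:
  w00 = 1, w01 = 0, w10 = 1, w11 = -1

1 0 1 -1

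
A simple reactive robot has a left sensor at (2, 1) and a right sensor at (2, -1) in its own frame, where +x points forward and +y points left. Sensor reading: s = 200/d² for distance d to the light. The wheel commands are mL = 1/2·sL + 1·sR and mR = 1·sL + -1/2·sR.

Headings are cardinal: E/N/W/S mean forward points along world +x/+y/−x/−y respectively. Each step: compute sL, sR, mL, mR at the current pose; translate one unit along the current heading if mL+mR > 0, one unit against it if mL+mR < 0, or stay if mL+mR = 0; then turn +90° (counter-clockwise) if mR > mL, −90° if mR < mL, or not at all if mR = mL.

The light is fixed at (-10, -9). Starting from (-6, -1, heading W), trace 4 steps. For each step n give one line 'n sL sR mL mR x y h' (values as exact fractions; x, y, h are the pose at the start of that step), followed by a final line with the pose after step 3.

0 200/53 40/17 3820/901 2340/901 -6 -1 W
1 25/13 50/29 2025/754 400/377 -7 -1 N
2 8/5 200/89 1356/445 212/445 -7 0 E
3 100/37 100/29 5150/1073 1050/1073 -6 0 S
final -6 -1 W

n=0: pose=(-6,-1,W); sL=200/53, sR=40/17; mL=3820/901, mR=2340/901; mL+mR=6160/901 → advance +1; mR−mL=-1480/901 → turn -1·90°
n=1: pose=(-7,-1,N); sL=25/13, sR=50/29; mL=2025/754, mR=400/377; mL+mR=2825/754 → advance +1; mR−mL=-1225/754 → turn -1·90°
n=2: pose=(-7,0,E); sL=8/5, sR=200/89; mL=1356/445, mR=212/445; mL+mR=1568/445 → advance +1; mR−mL=-1144/445 → turn -1·90°
n=3: pose=(-6,0,S); sL=100/37, sR=100/29; mL=5150/1073, mR=1050/1073; mL+mR=6200/1073 → advance +1; mR−mL=-4100/1073 → turn -1·90°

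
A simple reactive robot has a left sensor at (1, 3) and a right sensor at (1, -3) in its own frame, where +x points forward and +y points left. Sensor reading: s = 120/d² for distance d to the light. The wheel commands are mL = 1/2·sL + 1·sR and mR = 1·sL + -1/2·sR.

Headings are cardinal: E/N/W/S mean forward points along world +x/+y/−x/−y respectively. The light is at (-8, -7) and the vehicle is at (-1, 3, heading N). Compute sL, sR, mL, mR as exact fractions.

120/137 120/221 29700/30277 18300/30277

left sensor world pos  = (-4, 4); dL² = 137
right sensor world pos = (2, 4); dR² = 221
sL = 120/137 = 120/137
sR = 120/221 = 120/221
mL = 1/2·sL + 1·sR = 29700/30277
mR = 1·sL + -1/2·sR = 18300/30277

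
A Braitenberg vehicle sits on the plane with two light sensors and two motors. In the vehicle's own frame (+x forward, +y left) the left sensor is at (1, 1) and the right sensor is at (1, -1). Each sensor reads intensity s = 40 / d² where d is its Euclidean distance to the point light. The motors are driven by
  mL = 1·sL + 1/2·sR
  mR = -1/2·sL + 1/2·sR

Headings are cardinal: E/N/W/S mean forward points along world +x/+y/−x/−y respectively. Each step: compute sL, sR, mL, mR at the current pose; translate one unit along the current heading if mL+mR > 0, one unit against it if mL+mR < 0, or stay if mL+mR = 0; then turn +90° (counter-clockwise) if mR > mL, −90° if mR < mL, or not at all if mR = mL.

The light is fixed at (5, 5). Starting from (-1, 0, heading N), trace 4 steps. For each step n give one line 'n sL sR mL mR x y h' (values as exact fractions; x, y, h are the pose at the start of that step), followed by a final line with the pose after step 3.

0 8/13 40/41 588/533 96/533 -1 0 N
1 20/17 4/5 134/85 -16/85 -1 1 E
2 40/41 40/61 3260/2501 -400/2501 0 1 S
3 5/9 10/13 110/117 25/234 0 0 W
final -1 0 N

n=0: pose=(-1,0,N); sL=8/13, sR=40/41; mL=588/533, mR=96/533; mL+mR=684/533 → advance +1; mR−mL=-12/13 → turn -1·90°
n=1: pose=(-1,1,E); sL=20/17, sR=4/5; mL=134/85, mR=-16/85; mL+mR=118/85 → advance +1; mR−mL=-30/17 → turn -1·90°
n=2: pose=(0,1,S); sL=40/41, sR=40/61; mL=3260/2501, mR=-400/2501; mL+mR=2860/2501 → advance +1; mR−mL=-60/41 → turn -1·90°
n=3: pose=(0,0,W); sL=5/9, sR=10/13; mL=110/117, mR=25/234; mL+mR=245/234 → advance +1; mR−mL=-5/6 → turn -1·90°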